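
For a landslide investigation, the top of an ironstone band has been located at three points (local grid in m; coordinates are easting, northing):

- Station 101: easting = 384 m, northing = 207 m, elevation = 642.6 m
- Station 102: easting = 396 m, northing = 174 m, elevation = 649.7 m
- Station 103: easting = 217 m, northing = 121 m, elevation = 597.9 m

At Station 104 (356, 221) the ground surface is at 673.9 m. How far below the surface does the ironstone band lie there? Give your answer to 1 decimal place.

Let the plane be z = a·easting + b·northing + c.
Station 102−Station 101: 12a − 33b = 7.1;  Station 103−Station 101: −167a − 86b = −44.7.
Solving gives a = 0.31877, b = −0.09924.
Then c = 642.6 − a·384 − b·207 = 540.73.
At (356, 221): z_contact = 113.48 − 21.93 + 540.73 = 632.29 m.
Depth below ground = 673.9 − 632.29 = 41.6 m.

41.6 m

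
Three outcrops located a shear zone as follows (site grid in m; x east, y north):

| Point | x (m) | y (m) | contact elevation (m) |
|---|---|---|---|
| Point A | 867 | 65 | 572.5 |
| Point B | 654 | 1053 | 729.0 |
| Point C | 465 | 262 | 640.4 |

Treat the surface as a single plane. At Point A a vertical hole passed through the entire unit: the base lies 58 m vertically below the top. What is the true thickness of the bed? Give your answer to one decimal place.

Let the plane be z = a·x + b·y + c.
Point B−Point A: −213a + 988b = 156.5;  Point C−Point A: −402a + 197b = 67.9.
Solving gives a = −0.10206, b = 0.13640.
|∇z| = √(a²+b²) = 0.17036, so dip δ = arctan(0.17036) = 9.67°.
True thickness = vertical thickness × cos δ = 58 × cos 9.67° = 57.2 m.

57.2 m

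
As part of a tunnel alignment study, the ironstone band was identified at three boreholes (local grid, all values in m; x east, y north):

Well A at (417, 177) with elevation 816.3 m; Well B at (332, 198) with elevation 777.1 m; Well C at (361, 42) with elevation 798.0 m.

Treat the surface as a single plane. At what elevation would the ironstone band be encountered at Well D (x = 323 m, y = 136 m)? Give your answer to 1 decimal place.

Let the plane be z = a·x + b·y + c.
Well B−Well A: −85a + 21b = −39.2;  Well C−Well A: −56a − 135b = −18.3.
Solving gives a = 0.44868, b = −0.05057.
Then c = 816.3 − a·417 − b·177 = 638.15.
At (323, 136): z = 144.9 − 6.9 + 638.15 = 776.2 m.

776.2 m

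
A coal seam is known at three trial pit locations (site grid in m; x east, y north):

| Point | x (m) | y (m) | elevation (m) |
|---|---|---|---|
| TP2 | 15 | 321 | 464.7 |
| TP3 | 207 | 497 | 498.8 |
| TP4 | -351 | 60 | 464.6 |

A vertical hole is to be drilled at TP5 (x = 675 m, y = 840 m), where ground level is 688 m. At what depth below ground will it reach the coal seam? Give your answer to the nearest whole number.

181 m

Two edge vectors: TP2→TP3 = (192, 176, 34.1), TP2→TP4 = (-366, -261, -0.1).
Normal n = (TP2→TP3) × (TP2→TP4) = (8882.5, -12461.4, 14304).
So ∂z/∂x = −n_x/n_z = −0.62098 and ∂z/∂y = −n_y/n_z = 0.87118.
Intercept c from TP2: 464.7 + 9.31 − 279.65 = 194.36.
At (675, 840): z_contact = −419.2 + 731.8 + 194.36 = 507.0 m.
Depth below ground = 688 − 507.0 = 181 m.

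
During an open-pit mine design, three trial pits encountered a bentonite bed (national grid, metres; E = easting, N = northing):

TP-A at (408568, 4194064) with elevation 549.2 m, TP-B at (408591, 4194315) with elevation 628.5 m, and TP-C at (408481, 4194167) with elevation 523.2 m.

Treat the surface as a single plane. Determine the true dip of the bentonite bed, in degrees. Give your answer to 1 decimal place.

Let the plane be z = a·E + b·N + c.
TP-B−TP-A: 23a + 251b = 79.3;  TP-C−TP-A: −87a + 103b = −26.
Solving gives a = 0.60704, b = 0.26031.
Gradient magnitude |∇z| = √(a² + b²) = √(0.36849 + 0.06776) = 0.66050.
True dip = arctan(0.66050) = 33.4°, dipping toward WSW (azimuth ≈ 247°).

33.4°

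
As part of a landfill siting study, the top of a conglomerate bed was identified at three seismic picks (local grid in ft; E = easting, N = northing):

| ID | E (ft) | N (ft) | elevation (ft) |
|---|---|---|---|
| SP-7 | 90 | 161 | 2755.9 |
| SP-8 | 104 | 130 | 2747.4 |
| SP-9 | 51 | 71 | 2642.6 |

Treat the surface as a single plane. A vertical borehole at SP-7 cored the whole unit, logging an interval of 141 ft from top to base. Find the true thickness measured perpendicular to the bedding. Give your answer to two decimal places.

Let the plane be z = a·E + b·N + c.
SP-8−SP-7: 14a − 31b = −8.5;  SP-9−SP-7: −39a − 90b = −113.3.
Solving gives a = 1.11272, b = 0.77671.
|∇z| = √(a²+b²) = 1.35699, so dip δ = arctan(1.35699) = 53.61°.
True thickness = vertical thickness × cos δ = 141 × cos 53.61° = 83.65 ft.

83.65 ft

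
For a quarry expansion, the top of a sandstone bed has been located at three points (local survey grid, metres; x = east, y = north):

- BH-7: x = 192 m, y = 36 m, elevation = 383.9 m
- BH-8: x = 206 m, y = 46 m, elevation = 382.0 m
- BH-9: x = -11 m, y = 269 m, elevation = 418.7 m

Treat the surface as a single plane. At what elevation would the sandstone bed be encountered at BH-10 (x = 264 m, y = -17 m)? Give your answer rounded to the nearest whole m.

Let the plane be z = a·x + b·y + c.
BH-8−BH-7: 14a + 10b = −1.9;  BH-9−BH-7: −203a + 233b = 34.8.
Solving gives a = −0.14941, b = 0.01918.
Then c = 383.9 − a·192 − b·36 = 411.90.
At (264, -17): z = −39.4 − 0.3 + 411.90 = 372.1 m.

372 m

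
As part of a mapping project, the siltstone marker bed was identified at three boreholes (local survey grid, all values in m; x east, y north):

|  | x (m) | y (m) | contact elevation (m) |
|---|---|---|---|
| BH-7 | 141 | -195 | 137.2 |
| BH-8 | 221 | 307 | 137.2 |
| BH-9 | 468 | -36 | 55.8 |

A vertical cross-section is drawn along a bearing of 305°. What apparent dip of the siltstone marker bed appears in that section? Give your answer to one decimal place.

Let the plane be z = a·x + b·y + c.
BH-8−BH-7: 80a + 502b = 0;  BH-9−BH-7: 327a + 159b = −81.4.
Solving gives a = −0.26984, b = 0.04300.
Unit vector along 305° is (sin 305°, cos 305°) = (-0.8192, 0.5736).
Slope in that direction = a·(-0.8192) + b·(0.5736) = 0.24570.
Apparent dip = arctan|0.24570| = 13.8° (true dip is 15.3°, so apparent ≤ true as expected).

13.8°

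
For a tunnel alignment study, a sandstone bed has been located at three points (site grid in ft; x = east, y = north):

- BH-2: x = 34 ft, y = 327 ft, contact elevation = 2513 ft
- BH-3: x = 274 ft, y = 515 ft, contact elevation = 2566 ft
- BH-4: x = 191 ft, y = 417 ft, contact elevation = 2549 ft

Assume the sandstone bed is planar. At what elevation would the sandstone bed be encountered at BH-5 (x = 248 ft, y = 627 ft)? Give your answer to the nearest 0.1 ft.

Let the plane be z = a·x + b·y + c.
BH-3−BH-2: 240a + 188b = 53;  BH-4−BH-2: 157a + 90b = 36.
Solving gives a = 0.25240, b = −0.04030.
Then c = 2513 − a·34 − b·327 = 2517.60.
At (248, 627): z = 62.6 − 25.3 + 2517.60 = 2554.9 ft.

2554.9 ft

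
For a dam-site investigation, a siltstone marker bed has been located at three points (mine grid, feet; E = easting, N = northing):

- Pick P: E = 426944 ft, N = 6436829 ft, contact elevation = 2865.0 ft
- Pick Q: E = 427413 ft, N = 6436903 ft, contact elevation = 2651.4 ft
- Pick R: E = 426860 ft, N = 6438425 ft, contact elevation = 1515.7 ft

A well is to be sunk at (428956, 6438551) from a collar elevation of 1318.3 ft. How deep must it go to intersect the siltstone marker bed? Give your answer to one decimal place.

Let the plane be z = a·E + b·N + c.
Pick Q−Pick P: 469a + 74b = −213.6;  Pick R−Pick P: −84a + 1596b = −1349.3.
Solving gives a = −0.319391314, b = −0.862236134.
Then c = 2865 − a·426944 − b·6436829 = 5689293.76.
At (428956, 6438551): z_contact = −137004.82 − 5551551.32 + 5689293.76 = 737.61 ft.
Depth below ground = 1318.3 − 737.61 = 580.7 ft.

580.7 ft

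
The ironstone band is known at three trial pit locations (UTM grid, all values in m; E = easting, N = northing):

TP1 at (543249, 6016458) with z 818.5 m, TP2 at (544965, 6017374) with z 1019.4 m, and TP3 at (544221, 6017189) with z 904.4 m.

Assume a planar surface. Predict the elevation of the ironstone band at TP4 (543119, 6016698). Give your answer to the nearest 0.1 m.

Two edge vectors: TP1→TP2 = (1716, 916, 200.9), TP1→TP3 = (972, 731, 85.9).
Normal n = (TP1→TP2) × (TP1→TP3) = (-68173.5, 47870.4, 364044).
So ∂z/∂E = −n_x/n_z = 0.187267198 and ∂z/∂N = −n_y/n_z = −0.131496193.
Intercept c from TP1: 818.5 − 101732.72 + 791141.32 = 690227.10.
At (543119, 6016698): z = 101708.4 − 791172.9 + 690227.10 = 762.6 m.

762.6 m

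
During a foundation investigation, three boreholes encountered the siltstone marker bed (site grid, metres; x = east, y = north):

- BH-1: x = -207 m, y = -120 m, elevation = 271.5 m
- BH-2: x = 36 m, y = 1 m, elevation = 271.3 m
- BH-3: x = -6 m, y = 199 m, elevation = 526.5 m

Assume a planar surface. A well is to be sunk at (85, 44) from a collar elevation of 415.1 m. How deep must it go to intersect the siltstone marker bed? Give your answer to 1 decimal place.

Let the plane be z = a·x + b·y + c.
BH-2−BH-1: 243a + 121b = −0.2;  BH-3−BH-1: 201a + 319b = 255.
Solving gives a = −0.58122, b = 1.16560.
Then c = 271.5 − a·-207 − b·-120 = 291.06.
At (85, 44): z_contact = −49.40 + 51.29 + 291.06 = 292.94 m.
Depth below ground = 415.1 − 292.94 = 122.2 m.

122.2 m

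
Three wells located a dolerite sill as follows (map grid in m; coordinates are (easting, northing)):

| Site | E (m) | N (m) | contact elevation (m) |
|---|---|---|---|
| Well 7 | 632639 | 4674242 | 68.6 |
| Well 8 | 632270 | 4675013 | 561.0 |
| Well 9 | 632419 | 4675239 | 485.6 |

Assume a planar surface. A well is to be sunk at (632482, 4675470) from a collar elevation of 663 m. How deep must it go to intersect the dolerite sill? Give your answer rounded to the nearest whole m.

178 m

Two edge vectors: Well 7→Well 8 = (-369, 771, 492.4), Well 7→Well 9 = (-220, 997, 417).
Normal n = (Well 7→Well 8) × (Well 7→Well 9) = (-169415.8, 45545, -198273).
So ∂z/∂E = −n_x/n_z = −0.85445724 and ∂z/∂N = −n_y/n_z = 0.22970853.
Intercept c from Well 7: 68.6 + 540562.97 − 1073713.27 = −533081.70.
At (632482, 4675470): z_contact = −540428.8 + 1073995.4 − 533081.70 = 484.8 m.
Depth below ground = 663 − 484.8 = 178 m.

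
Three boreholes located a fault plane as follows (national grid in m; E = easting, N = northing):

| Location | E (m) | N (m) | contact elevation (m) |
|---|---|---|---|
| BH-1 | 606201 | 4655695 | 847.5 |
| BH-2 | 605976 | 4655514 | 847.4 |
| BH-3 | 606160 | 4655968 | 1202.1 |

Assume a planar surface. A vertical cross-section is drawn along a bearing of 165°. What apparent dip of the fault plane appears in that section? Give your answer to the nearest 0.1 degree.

53.7°

Let the plane be z = a·E + b·N + c.
BH-2−BH-1: −225a − 181b = −0.1;  BH-3−BH-1: −41a + 273b = 354.6.
Solving gives a = −0.93187, b = 1.15895.
Unit vector along 165° is (sin 165°, cos 165°) = (0.2588, -0.9659).
Slope in that direction = a·(0.2588) + b·(-0.9659) = −1.36065.
Apparent dip = arctan|1.36065| = 53.7° (true dip is 56.1°, so apparent ≤ true as expected).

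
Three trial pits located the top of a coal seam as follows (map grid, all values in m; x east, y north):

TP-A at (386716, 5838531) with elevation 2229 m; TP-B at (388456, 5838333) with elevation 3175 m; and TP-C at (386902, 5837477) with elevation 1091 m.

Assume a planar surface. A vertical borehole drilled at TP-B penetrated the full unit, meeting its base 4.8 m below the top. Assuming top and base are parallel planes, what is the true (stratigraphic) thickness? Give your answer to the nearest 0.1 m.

Let the plane be z = a·x + b·y + c.
TP-B−TP-A: 1740a − 198b = 946;  TP-C−TP-A: 186a − 1054b = −1138.
Solving gives a = 0.68020, b = 1.19973.
|∇z| = √(a²+b²) = 1.37914, so dip δ = arctan(1.37914) = 54.05°.
True thickness = vertical thickness × cos δ = 4.8 × cos 54.05° = 2.8 m.

2.8 m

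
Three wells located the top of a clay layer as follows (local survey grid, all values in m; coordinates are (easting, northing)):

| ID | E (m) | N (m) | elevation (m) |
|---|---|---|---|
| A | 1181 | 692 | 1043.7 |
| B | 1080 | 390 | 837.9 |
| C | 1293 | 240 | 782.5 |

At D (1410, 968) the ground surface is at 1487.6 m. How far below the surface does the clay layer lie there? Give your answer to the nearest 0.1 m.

231.5 m

Let the plane be z = a·E + b·N + c.
B−A: −101a − 302b = −205.8;  C−A: 112a − 452b = −261.2.
Solving gives a = 0.177905, b = 0.621959.
Then c = 1043.7 − a·1181 − b·692 = 403.20.
At (1410, 968): z_contact = 250.85 + 602.06 + 403.20 = 1256.10 m.
Depth below ground = 1487.6 − 1256.10 = 231.5 m.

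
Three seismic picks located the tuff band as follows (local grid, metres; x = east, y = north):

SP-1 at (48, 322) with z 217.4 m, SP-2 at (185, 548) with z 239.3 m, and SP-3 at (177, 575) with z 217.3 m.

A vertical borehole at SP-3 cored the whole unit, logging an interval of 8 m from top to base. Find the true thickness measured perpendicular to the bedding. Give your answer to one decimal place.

5.3 m

Two edge vectors: SP-1→SP-2 = (137, 226, 21.9), SP-1→SP-3 = (129, 253, -0.1).
Normal n = (SP-1→SP-2) × (SP-1→SP-3) = (-5563.3, 2838.8, 5507).
So ∂z/∂x = −n_x/n_z = 1.01022 and ∂z/∂y = −n_y/n_z = −0.51549.
|∇z| = √(a²+b²) = 1.13414, so dip δ = arctan(1.13414) = 48.60°.
True thickness = vertical thickness × cos δ = 8 × cos 48.60° = 5.3 m.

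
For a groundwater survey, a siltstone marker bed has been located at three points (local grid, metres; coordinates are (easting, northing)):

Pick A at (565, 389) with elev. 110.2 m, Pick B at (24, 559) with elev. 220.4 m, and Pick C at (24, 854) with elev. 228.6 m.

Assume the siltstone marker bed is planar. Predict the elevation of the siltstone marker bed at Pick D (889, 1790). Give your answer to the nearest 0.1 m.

86.0 m

Two edge vectors: Pick A→Pick B = (-541, 170, 110.2), Pick A→Pick C = (-541, 465, 118.4).
Normal n = (Pick A→Pick B) × (Pick A→Pick C) = (-31115, 4436.2, -159595).
So ∂z/∂E = −n_x/n_z = −0.194962 and ∂z/∂N = −n_y/n_z = 0.027797.
Intercept c from Pick A: 110.2 + 110.15 − 10.81 = 209.54.
At (889, 1790): z = −173.3 + 49.8 + 209.54 = 86.0 m.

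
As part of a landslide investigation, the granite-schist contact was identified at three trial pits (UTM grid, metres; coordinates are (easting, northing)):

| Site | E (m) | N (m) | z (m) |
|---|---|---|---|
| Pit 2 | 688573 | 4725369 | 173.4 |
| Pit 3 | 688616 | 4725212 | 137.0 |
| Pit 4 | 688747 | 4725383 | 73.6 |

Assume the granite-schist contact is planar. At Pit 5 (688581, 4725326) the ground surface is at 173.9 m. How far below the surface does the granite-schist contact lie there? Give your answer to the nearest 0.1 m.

Let the plane be z = a·E + b·N + c.
Pit 3−Pit 2: 43a − 157b = −36.4;  Pit 4−Pit 2: 174a + 14b = −99.8.
Solving gives a = −0.579448424, b = 0.073144699.
Then c = 173.4 − a·688573 − b·4725369 = 53530.25.
At (688581, 4725326): z_contact = −398997.18 + 345632.55 + 53530.25 = 165.62 m.
Depth below ground = 173.9 − 165.62 = 8.3 m.

8.3 m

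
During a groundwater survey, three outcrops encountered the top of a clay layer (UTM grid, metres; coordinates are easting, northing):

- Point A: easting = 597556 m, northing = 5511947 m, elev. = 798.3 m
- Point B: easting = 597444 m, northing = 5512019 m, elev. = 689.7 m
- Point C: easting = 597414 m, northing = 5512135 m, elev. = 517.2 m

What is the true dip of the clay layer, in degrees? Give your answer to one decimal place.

56.0°

Two edge vectors: Point A→Point B = (-112, 72, -108.6), Point A→Point C = (-142, 188, -281.1).
Normal n = (Point A→Point B) × (Point A→Point C) = (177.6, -16062, -10832).
So ∂z/∂easting = −n_x/n_z = 0.01640 and ∂z/∂northing = −n_y/n_z = −1.48283.
Gradient magnitude |∇z| = √(a² + b²) = √(0.00027 + 2.19878) = 1.48292.
True dip = arctan(1.48292) = 56.0°, dipping toward N (azimuth ≈ 359°).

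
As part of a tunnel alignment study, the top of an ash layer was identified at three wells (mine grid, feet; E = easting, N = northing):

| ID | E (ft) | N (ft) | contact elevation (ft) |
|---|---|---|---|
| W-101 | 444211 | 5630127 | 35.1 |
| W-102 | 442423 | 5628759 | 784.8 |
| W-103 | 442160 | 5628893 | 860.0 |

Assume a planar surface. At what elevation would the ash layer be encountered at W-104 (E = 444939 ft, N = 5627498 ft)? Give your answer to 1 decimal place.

Two edge vectors: W-101→W-102 = (-1788, -1368, 749.7), W-101→W-103 = (-2051, -1234, 824.9).
Normal n = (W-101→W-102) × (W-101→W-103) = (-203333.4, -62713.5, -599376).
So ∂z/∂E = −n_x/n_z = −0.339241811 and ∂z/∂N = −n_y/n_z = −0.104631317.
Intercept c from W-101: 35.1 + 150694.94 + 589087.60 = 739817.64.
At (444939, 5627498): z = −150941.9 − 588812.5 + 739817.64 = 63.2 ft.

63.2 ft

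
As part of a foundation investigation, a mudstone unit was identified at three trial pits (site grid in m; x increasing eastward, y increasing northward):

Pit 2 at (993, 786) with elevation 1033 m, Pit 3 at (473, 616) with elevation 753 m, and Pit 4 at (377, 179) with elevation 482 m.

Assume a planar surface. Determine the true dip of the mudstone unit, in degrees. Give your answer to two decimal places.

33.04°

Let the plane be z = a·x + b·y + c.
Pit 3−Pit 2: −520a − 170b = −280;  Pit 4−Pit 2: −616a − 607b = −551.
Solving gives a = 0.36170, b = 0.54068.
Gradient magnitude |∇z| = √(a² + b²) = √(0.13083 + 0.29233) = 0.65051.
True dip = arctan(0.65051) = 33.04°, dipping toward SW (azimuth ≈ 214°).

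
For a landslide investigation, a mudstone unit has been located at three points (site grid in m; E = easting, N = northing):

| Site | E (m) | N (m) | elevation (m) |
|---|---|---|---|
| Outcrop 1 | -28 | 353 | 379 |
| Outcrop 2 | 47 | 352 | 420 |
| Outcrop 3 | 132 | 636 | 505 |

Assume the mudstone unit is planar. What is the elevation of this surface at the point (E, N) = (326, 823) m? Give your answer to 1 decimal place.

Let the plane be z = a·E + b·N + c.
Outcrop 2−Outcrop 1: 75a − 1b = 41;  Outcrop 3−Outcrop 1: 160a + 283b = 126.
Solving gives a = 0.54847, b = 0.13514.
Then c = 379 − a·-28 − b·353 = 346.65.
At (326, 823): z = 178.8 + 111.2 + 346.65 = 636.7 m.

636.7 m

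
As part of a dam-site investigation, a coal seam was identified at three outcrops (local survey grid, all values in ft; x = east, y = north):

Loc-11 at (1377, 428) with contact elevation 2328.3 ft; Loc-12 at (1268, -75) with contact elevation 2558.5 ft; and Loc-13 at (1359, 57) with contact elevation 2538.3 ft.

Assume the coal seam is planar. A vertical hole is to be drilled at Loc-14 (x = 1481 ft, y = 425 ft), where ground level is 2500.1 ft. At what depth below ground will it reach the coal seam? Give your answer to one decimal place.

103.0 ft

Let the plane be z = a·x + b·y + c.
Loc-12−Loc-11: −109a − 503b = 230.2;  Loc-13−Loc-11: −18a − 371b = 210.
Solving gives a = 0.644442, b = −0.597304.
Then c = 2328.3 − a·1377 − b·428 = 1696.55.
At (1481, 425): z_contact = 954.42 − 253.85 + 1696.55 = 2397.11 ft.
Depth below ground = 2500.1 − 2397.11 = 103.0 ft.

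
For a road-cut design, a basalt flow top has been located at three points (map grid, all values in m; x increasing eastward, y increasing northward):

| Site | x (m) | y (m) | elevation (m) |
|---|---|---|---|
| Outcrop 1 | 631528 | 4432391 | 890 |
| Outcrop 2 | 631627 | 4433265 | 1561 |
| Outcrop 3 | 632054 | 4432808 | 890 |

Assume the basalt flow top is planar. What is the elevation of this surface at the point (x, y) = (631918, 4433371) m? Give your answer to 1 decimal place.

Let the plane be z = a·x + b·y + c.
Outcrop 2−Outcrop 1: 99a + 874b = 671;  Outcrop 3−Outcrop 1: 526a + 417b = 0.
Solving gives a = −0.668689254, b = 0.843478531.
Then c = 890 − a·631528 − b·4432391 = −3315440.66.
At (631918, 4433371): z = −422556.8 + 3739453.3 − 3315440.66 = 1455.8 m.

1455.8 m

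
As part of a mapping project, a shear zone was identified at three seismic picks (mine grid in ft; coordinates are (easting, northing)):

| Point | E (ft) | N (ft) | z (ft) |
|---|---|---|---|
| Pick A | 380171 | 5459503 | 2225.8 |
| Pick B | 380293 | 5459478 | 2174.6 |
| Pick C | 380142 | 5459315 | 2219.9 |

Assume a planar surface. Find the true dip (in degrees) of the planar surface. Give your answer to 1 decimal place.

22.4°

Let the plane be z = a·E + b·N + c.
Pick B−Pick A: 122a − 25b = −51.2;  Pick C−Pick A: −29a − 188b = −5.9.
Solving gives a = −0.40058, b = 0.09317.
Gradient magnitude |∇z| = √(a² + b²) = √(0.16046 + 0.00868) = 0.41127.
True dip = arctan(0.41127) = 22.4°, dipping toward ESE (azimuth ≈ 103°).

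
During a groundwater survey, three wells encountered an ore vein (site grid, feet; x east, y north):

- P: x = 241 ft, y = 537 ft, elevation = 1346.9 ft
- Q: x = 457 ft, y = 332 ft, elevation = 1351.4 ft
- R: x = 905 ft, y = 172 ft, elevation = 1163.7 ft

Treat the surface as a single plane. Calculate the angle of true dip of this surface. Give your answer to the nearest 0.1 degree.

45.3°

Let the plane be z = a·x + b·y + c.
Q−P: 216a − 205b = 4.5;  R−P: 664a − 365b = −183.2.
Solving gives a = −0.68433, b = −0.74300.
Gradient magnitude |∇z| = √(a² + b²) = √(0.46831 + 0.55205) = 1.01013.
True dip = arctan(1.01013) = 45.3°, dipping toward NE (azimuth ≈ 043°).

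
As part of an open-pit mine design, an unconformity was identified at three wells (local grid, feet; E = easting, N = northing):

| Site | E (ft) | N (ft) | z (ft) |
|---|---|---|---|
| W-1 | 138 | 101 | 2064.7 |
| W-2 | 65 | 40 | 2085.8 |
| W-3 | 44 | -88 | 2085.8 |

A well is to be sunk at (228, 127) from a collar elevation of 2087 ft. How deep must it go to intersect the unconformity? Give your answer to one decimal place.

51.0 ft

Let the plane be z = a·E + b·N + c.
W-2−W-1: −73a − 61b = 21.1;  W-3−W-1: −94a − 189b = 21.1.
Solving gives a = −0.33496, b = 0.05495.
Then c = 2064.7 − a·138 − b·101 = 2105.37.
At (228, 127): z_contact = −76.37 + 6.98 + 2105.37 = 2035.98 ft.
Depth below ground = 2087 − 2035.98 = 51.0 ft.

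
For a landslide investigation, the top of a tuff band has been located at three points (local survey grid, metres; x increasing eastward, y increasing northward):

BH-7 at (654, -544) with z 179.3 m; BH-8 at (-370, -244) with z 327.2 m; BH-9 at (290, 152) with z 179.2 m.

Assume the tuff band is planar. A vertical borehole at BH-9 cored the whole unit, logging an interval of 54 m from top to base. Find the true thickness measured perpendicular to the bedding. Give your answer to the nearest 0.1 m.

53.0 m

Two edge vectors: BH-7→BH-8 = (-1024, 300, 147.9), BH-7→BH-9 = (-364, 696, -0.1).
Normal n = (BH-7→BH-8) × (BH-7→BH-9) = (-102968.4, -53938, -603504).
So ∂z/∂x = −n_x/n_z = −0.17062 and ∂z/∂y = −n_y/n_z = −0.08937.
|∇z| = √(a²+b²) = 0.19261, so dip δ = arctan(0.19261) = 10.90°.
True thickness = vertical thickness × cos δ = 54 × cos 10.90° = 53.0 m.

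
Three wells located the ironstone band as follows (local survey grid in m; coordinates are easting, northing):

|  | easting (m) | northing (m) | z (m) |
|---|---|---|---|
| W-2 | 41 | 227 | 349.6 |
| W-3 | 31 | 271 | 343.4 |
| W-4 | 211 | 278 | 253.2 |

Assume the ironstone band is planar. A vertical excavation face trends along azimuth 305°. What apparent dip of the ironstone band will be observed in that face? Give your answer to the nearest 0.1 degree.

14.4°

Let the plane be z = a·easting + b·northing + c.
W-3−W-2: −10a + 44b = −6.2;  W-4−W-2: 170a + 51b = −96.4.
Solving gives a = −0.49129, b = −0.25257.
Unit vector along 305° is (sin 305°, cos 305°) = (-0.8192, 0.5736).
Slope in that direction = a·(-0.8192) + b·(0.5736) = 0.25757.
Apparent dip = arctan|0.25757| = 14.4° (true dip is 28.9°, so apparent ≤ true as expected).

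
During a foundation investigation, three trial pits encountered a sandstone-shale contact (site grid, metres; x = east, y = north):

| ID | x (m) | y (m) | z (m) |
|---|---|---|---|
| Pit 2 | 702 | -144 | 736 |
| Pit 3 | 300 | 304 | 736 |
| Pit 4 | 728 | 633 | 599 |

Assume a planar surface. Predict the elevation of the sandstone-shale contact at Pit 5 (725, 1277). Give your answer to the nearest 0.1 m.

Two edge vectors: Pit 2→Pit 3 = (-402, 448, 0), Pit 2→Pit 4 = (26, 777, -137).
Normal n = (Pit 2→Pit 3) × (Pit 2→Pit 4) = (-61376, -55074, -324002).
So ∂z/∂x = −n_x/n_z = −0.189431 and ∂z/∂y = −n_y/n_z = −0.169980.
Intercept c from Pit 2: 736 + 132.98 − 24.48 = 844.50.
At (725, 1277): z = −137.3 − 217.1 + 844.50 = 490.1 m.

490.1 m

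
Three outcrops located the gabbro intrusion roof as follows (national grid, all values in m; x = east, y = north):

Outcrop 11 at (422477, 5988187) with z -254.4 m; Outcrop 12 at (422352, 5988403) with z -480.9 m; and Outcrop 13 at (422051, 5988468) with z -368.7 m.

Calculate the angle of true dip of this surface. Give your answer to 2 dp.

57.98°

Let the plane be z = a·x + b·y + c.
Outcrop 12−Outcrop 11: −125a + 216b = −226.5;  Outcrop 13−Outcrop 11: −426a + 281b = −114.3.
Solving gives a = −0.68478, b = −1.44489.
Gradient magnitude |∇z| = √(a² + b²) = √(0.46892 + 2.08772) = 1.59895.
True dip = arctan(1.59895) = 57.98°, dipping toward NNE (azimuth ≈ 025°).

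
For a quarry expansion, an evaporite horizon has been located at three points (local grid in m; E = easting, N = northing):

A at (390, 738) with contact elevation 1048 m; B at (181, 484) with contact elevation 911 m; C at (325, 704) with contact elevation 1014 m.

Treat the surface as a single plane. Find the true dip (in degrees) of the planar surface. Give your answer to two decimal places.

Two edge vectors: A→B = (-209, -254, -137), A→C = (-65, -34, -34).
Normal n = (A→B) × (A→C) = (3978, 1799, -9404).
So ∂z/∂E = −n_x/n_z = 0.42301 and ∂z/∂N = −n_y/n_z = 0.19130.
Gradient magnitude |∇z| = √(a² + b²) = √(0.17894 + 0.03660) = 0.46426.
True dip = arctan(0.46426) = 24.90°, dipping toward WSW (azimuth ≈ 246°).

24.90°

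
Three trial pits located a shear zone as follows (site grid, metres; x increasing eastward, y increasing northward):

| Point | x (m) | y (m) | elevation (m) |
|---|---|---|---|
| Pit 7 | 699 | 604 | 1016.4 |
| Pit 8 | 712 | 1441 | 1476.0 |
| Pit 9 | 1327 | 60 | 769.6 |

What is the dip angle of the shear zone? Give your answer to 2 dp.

Two edge vectors: Pit 7→Pit 8 = (13, 837, 459.6), Pit 7→Pit 9 = (628, -544, -246.8).
Normal n = (Pit 7→Pit 8) × (Pit 7→Pit 9) = (43450.8, 291837.2, -532708).
So ∂z/∂x = −n_x/n_z = 0.08157 and ∂z/∂y = −n_y/n_z = 0.54784.
Gradient magnitude |∇z| = √(a² + b²) = √(0.00665 + 0.30013) = 0.55388.
True dip = arctan(0.55388) = 28.98°, dipping toward S (azimuth ≈ 188°).

28.98°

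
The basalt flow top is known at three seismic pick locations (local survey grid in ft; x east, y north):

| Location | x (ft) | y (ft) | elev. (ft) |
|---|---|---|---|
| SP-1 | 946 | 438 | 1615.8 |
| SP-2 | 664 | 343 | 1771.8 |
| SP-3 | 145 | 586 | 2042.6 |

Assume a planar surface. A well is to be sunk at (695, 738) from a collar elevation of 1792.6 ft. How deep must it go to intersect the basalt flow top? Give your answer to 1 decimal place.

53.0 ft

Two edge vectors: SP-1→SP-2 = (-282, -95, 156), SP-1→SP-3 = (-801, 148, 426.8).
Normal n = (SP-1→SP-2) × (SP-1→SP-3) = (-63634, -4598.4, -117831).
So ∂z/∂x = −n_x/n_z = −0.54004 and ∂z/∂y = −n_y/n_z = −0.03903.
Intercept c from SP-1: 1615.8 + 510.88 + 17.09 = 2143.78.
At (695, 738): z_contact = −375.33 − 28.80 + 2143.78 = 1739.64 ft.
Depth below ground = 1792.6 − 1739.64 = 53.0 ft.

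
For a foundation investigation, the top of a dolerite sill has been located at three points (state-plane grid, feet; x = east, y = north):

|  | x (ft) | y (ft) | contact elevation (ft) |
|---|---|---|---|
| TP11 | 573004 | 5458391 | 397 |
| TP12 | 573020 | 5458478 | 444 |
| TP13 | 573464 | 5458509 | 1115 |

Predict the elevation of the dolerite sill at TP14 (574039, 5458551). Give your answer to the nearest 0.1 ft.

1984.5 ft

Let the plane be z = a·x + b·y + c.
TP12−TP11: 16a + 87b = 47;  TP13−TP11: 460a + 118b = 718.
Solving gives a = 1.492709535, b = 0.265708591.
Then c = 397 − a·573004 − b·5458391 = −2305272.92.
At (574039, 5458551): z = 856873.5 + 1450383.9 − 2305272.92 = 1984.5 ft.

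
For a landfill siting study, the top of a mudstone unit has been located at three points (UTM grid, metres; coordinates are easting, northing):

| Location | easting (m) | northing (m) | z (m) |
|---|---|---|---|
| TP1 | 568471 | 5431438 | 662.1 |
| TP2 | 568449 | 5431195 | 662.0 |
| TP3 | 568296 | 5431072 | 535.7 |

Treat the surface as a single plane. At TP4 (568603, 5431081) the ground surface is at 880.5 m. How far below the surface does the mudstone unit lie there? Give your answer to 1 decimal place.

72.3 m

Two edge vectors: TP1→TP2 = (-22, -243, -0.1), TP1→TP3 = (-175, -366, -126.4).
Normal n = (TP1→TP2) × (TP1→TP3) = (30678.6, -2763.3, -34473).
So ∂z/∂easting = −n_x/n_z = 0.889931251 and ∂z/∂northing = −n_y/n_z = −0.080158385.
Intercept c from TP1: 662.1 − 505900.11 + 435375.30 = −69862.71.
At (568603, 5431081): z_contact = 506017.58 − 435346.68 − 69862.71 = 808.19 m.
Depth below ground = 880.5 − 808.19 = 72.3 m.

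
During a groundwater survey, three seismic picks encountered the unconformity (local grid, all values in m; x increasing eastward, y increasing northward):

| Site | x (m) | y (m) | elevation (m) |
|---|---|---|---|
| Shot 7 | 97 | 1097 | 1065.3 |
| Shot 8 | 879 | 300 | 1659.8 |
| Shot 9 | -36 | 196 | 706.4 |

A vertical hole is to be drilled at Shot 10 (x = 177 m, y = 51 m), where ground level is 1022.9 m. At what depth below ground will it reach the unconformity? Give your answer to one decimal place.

Two edge vectors: Shot 7→Shot 8 = (782, -797, 594.5), Shot 7→Shot 9 = (-133, -901, -358.9).
Normal n = (Shot 7→Shot 8) × (Shot 7→Shot 9) = (821687.8, 201591.3, -810583).
So ∂z/∂x = −n_x/n_z = 1.013700 and ∂z/∂y = −n_y/n_z = 0.248699.
Intercept c from Shot 7: 1065.3 − 98.33 − 272.82 = 694.15.
At (177, 51): z_contact = 179.42 + 12.68 + 694.15 = 886.26 m.
Depth below ground = 1022.9 − 886.26 = 136.6 m.

136.6 m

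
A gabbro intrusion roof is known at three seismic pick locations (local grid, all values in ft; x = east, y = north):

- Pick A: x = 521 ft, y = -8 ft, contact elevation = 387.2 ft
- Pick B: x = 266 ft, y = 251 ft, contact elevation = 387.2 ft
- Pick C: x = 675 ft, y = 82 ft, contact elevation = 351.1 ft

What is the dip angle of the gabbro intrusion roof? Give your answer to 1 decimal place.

Let the plane be z = a·x + b·y + c.
Pick B−Pick A: −255a + 259b = 0;  Pick C−Pick A: 154a + 90b = −36.1.
Solving gives a = −0.14880, b = −0.14650.
Gradient magnitude |∇z| = √(a² + b²) = √(0.02214 + 0.02146) = 0.20881.
True dip = arctan(0.20881) = 11.8°, dipping toward NE (azimuth ≈ 045°).

11.8°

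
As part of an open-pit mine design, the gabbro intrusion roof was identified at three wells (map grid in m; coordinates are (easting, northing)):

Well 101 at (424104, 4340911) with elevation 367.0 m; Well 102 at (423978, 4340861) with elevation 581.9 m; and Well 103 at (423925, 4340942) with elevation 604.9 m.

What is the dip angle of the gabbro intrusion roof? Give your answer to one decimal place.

Let the plane be z = a·E + b·N + c.
Well 102−Well 101: −126a − 50b = 214.9;  Well 103−Well 101: −179a + 31b = 237.9.
Solving gives a = −1.44344, b = −0.66052.
Gradient magnitude |∇z| = √(a² + b²) = √(2.08353 + 0.43629) = 1.58739.
True dip = arctan(1.58739) = 57.8°, dipping toward ENE (azimuth ≈ 065°).

57.8°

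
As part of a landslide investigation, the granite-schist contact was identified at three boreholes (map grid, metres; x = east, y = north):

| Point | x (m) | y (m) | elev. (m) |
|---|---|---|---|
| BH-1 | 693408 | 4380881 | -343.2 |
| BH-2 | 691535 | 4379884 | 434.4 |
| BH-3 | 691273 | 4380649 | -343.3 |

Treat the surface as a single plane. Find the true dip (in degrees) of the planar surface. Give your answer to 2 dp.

Let the plane be z = a·x + b·y + c.
BH-2−BH-1: −1873a − 997b = 777.6;  BH-3−BH-1: −2135a − 232b = −0.1.
Solving gives a = 0.10655, b = −0.98011.
Gradient magnitude |∇z| = √(a² + b²) = √(0.01135 + 0.96061) = 0.98588.
True dip = arctan(0.98588) = 44.59°, dipping toward N (azimuth ≈ 354°).

44.59°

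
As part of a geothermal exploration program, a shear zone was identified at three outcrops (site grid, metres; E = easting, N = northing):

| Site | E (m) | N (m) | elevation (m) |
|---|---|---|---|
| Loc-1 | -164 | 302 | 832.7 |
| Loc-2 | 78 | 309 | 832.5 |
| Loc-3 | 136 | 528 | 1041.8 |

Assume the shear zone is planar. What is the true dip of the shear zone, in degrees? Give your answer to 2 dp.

Two edge vectors: Loc-1→Loc-2 = (242, 7, -0.2), Loc-1→Loc-3 = (300, 226, 209.1).
Normal n = (Loc-1→Loc-2) × (Loc-1→Loc-3) = (1508.9, -50662.2, 52592).
So ∂z/∂E = −n_x/n_z = −0.02869 and ∂z/∂N = −n_y/n_z = 0.96331.
Gradient magnitude |∇z| = √(a² + b²) = √(0.00082 + 0.92796) = 0.96373.
True dip = arctan(0.96373) = 43.94°, dipping toward S (azimuth ≈ 178°).

43.94°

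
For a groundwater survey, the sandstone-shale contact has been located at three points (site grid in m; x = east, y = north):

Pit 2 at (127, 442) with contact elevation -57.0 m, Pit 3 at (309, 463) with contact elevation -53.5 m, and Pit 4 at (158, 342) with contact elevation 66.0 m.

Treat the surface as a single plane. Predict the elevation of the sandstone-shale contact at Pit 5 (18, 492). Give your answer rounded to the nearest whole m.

-133 m

Two edge vectors: Pit 2→Pit 3 = (182, 21, 3.5), Pit 2→Pit 4 = (31, -100, 123).
Normal n = (Pit 2→Pit 3) × (Pit 2→Pit 4) = (2933, -22277.5, -18851).
So ∂z/∂x = −n_x/n_z = 0.15559 and ∂z/∂y = −n_y/n_z = −1.18177.
Intercept c from Pit 2: -57 − 19.76 + 522.34 = 445.58.
At (18, 492): z = 2.8 − 581.4 + 445.58 = -133.0 m.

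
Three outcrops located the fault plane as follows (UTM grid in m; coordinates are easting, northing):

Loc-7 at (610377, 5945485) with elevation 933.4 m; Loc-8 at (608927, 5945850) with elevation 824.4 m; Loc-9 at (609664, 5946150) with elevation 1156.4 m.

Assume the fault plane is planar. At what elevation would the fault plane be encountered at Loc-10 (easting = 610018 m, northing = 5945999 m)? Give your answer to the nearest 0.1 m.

Let the plane be z = a·easting + b·northing + c.
Loc-8−Loc-7: −1450a + 365b = −109;  Loc-9−Loc-7: −713a + 665b = 223.
Solving gives a = 0.218577993, b = 0.569693397.
Then c = 933.4 − a·610377 − b·5945485 = −3519585.13.
At (610018, 5945999): z = 133336.5 + 3387396.4 − 3519585.13 = 1147.8 m.

1147.8 m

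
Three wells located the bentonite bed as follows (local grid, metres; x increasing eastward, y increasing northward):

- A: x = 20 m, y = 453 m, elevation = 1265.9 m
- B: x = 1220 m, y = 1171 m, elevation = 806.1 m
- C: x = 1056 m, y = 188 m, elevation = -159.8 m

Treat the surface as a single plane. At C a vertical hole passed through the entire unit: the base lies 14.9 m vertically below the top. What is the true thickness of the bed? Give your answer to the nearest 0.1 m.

Let the plane be z = a·x + b·y + c.
B−A: 1200a + 718b = −459.8;  C−A: 1036a − 265b = −1425.7.
Solving gives a = −1.07878, b = 1.16258.
|∇z| = √(a²+b²) = 1.58599, so dip δ = arctan(1.58599) = 57.77°.
True thickness = vertical thickness × cos δ = 14.9 × cos 57.77° = 7.9 m.

7.9 m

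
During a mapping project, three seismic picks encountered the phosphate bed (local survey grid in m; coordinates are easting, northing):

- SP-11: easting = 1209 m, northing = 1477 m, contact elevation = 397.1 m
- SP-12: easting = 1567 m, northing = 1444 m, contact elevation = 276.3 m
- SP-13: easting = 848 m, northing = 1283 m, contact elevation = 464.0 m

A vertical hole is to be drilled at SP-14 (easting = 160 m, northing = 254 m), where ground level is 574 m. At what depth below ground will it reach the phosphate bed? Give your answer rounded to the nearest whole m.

Two edge vectors: SP-11→SP-12 = (358, -33, -120.8), SP-11→SP-13 = (-361, -194, 66.9).
Normal n = (SP-11→SP-12) × (SP-11→SP-13) = (-25642.9, 19658.6, -81365).
So ∂z/∂easting = −n_x/n_z = −0.31516 and ∂z/∂northing = −n_y/n_z = 0.24161.
Intercept c from SP-11: 397.1 + 381.03 − 356.86 = 421.27.
At (160, 254): z_contact = −50.4 + 61.4 + 421.27 = 432.2 m.
Depth below ground = 574 − 432.2 = 142 m.

142 m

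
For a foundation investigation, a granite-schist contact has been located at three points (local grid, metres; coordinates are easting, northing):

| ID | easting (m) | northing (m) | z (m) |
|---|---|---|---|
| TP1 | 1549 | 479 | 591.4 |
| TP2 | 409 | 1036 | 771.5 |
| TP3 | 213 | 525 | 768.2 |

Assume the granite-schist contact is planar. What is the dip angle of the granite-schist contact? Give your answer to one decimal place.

Let the plane be z = a·easting + b·northing + c.
TP2−TP1: −1140a + 557b = 180.1;  TP3−TP1: −1336a + 46b = 176.8.
Solving gives a = −0.13039, b = 0.05647.
Gradient magnitude |∇z| = √(a² + b²) = √(0.01700 + 0.00319) = 0.14209.
True dip = arctan(0.14209) = 8.1°, dipping toward ESE (azimuth ≈ 113°).

8.1°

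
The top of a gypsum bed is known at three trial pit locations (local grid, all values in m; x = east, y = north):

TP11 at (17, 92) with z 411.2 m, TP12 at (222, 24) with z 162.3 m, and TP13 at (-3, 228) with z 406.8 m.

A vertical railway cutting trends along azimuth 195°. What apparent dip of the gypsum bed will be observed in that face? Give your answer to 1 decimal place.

28.7°

Two edge vectors: TP11→TP12 = (205, -68, -248.9), TP11→TP13 = (-20, 136, -4.4).
Normal n = (TP11→TP12) × (TP11→TP13) = (34149.6, 5880, 26520).
So ∂z/∂x = −n_x/n_z = −1.28769 and ∂z/∂y = −n_y/n_z = −0.22172.
Unit vector along 195° is (sin 195°, cos 195°) = (-0.2588, -0.9659).
Slope in that direction = a·(-0.2588) + b·(-0.9659) = 0.54744.
Apparent dip = arctan|0.54744| = 28.7° (true dip is 52.6°, so apparent ≤ true as expected).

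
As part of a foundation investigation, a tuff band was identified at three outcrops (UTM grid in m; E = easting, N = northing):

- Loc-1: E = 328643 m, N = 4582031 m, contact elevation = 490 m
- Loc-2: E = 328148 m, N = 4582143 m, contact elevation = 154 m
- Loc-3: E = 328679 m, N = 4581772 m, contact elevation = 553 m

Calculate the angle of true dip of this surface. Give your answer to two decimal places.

33.51°

Two edge vectors: Loc-1→Loc-2 = (-495, 112, -336), Loc-1→Loc-3 = (36, -259, 63).
Normal n = (Loc-1→Loc-2) × (Loc-1→Loc-3) = (-79968, 19089, 124173).
So ∂z/∂E = −n_x/n_z = 0.64400 and ∂z/∂N = −n_y/n_z = −0.15373.
Gradient magnitude |∇z| = √(a² + b²) = √(0.41474 + 0.02363) = 0.66210.
True dip = arctan(0.66210) = 33.51°, dipping toward WNW (azimuth ≈ 283°).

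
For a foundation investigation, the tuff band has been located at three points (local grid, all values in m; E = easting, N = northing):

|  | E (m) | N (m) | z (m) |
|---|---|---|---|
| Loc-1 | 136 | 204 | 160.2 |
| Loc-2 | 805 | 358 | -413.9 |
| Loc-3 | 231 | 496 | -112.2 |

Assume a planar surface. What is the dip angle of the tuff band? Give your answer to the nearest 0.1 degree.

44.8°

Let the plane be z = a·E + b·N + c.
Loc-2−Loc-1: 669a + 154b = −574.1;  Loc-3−Loc-1: 95a + 292b = −272.4.
Solving gives a = −0.69549, b = −0.70660.
Gradient magnitude |∇z| = √(a² + b²) = √(0.48371 + 0.49929) = 0.99146.
True dip = arctan(0.99146) = 44.8°, dipping toward NE (azimuth ≈ 045°).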